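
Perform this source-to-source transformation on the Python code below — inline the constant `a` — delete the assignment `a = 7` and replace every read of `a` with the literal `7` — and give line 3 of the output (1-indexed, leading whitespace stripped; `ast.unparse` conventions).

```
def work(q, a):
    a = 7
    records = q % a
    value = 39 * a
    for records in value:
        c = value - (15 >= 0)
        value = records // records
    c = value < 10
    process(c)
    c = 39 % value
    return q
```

value = 39 * 7

Transformed code:
def work(q, a):
    records = q % 7
    value = 39 * 7
    for records in value:
        c = value - (15 >= 0)
        value = records // records
    c = value < 10
    process(c)
    c = 39 % value
    return q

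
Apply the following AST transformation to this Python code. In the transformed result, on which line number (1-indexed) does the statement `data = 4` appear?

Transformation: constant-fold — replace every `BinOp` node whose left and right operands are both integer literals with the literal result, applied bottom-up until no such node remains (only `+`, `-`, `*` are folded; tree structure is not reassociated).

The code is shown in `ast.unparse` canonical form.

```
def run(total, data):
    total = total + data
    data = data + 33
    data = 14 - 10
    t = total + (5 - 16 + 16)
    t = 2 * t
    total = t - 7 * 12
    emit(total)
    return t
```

Transformed code:
def run(total, data):
    total = total + data
    data = data + 33
    data = 4
    t = total + 5
    t = 2 * t
    total = t - 84
    emit(total)
    return t

4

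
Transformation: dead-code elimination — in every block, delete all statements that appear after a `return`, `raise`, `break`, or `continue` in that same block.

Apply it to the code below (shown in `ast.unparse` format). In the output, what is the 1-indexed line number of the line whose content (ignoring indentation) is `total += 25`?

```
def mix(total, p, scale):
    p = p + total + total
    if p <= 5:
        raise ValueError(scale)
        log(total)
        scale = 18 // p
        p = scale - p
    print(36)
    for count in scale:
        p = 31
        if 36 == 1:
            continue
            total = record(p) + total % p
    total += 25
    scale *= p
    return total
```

Transformed code:
def mix(total, p, scale):
    p = p + total + total
    if p <= 5:
        raise ValueError(scale)
    print(36)
    for count in scale:
        p = 31
        if 36 == 1:
            continue
    total += 25
    scale *= p
    return total

10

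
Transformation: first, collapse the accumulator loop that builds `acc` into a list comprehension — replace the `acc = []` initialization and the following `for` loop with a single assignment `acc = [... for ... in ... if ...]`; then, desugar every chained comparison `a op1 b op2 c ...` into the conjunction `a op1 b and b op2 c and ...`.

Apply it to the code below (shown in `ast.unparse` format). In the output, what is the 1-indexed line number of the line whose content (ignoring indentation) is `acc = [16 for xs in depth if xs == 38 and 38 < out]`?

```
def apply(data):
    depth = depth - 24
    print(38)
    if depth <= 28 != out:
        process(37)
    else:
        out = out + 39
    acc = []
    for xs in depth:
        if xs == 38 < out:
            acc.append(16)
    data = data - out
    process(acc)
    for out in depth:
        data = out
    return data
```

8

Transformed code:
def apply(data):
    depth = depth - 24
    print(38)
    if depth <= 28 and 28 != out:
        process(37)
    else:
        out = out + 39
    acc = [16 for xs in depth if xs == 38 and 38 < out]
    data = data - out
    process(acc)
    for out in depth:
        data = out
    return data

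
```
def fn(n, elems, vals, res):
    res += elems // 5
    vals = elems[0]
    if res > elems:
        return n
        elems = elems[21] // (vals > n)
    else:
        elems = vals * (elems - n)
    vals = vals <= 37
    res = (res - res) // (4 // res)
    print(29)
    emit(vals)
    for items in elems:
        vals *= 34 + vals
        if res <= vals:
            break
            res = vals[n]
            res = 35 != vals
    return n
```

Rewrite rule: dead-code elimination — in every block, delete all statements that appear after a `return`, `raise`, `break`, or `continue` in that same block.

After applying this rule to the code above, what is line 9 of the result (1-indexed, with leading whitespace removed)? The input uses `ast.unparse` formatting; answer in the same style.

res = (res - res) // (4 // res)

Transformed code:
def fn(n, elems, vals, res):
    res += elems // 5
    vals = elems[0]
    if res > elems:
        return n
    else:
        elems = vals * (elems - n)
    vals = vals <= 37
    res = (res - res) // (4 // res)
    print(29)
    emit(vals)
    for items in elems:
        vals *= 34 + vals
        if res <= vals:
            break
    return n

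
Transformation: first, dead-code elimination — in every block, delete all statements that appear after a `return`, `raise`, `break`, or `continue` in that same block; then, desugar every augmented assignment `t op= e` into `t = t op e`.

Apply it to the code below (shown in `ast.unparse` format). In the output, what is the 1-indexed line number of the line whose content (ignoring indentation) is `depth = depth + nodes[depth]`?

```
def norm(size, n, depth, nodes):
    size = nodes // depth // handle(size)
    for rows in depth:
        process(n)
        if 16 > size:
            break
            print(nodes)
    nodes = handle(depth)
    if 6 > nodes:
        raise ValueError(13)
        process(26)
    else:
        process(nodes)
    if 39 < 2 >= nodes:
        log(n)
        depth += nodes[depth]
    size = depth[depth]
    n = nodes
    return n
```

14

Transformed code:
def norm(size, n, depth, nodes):
    size = nodes // depth // handle(size)
    for rows in depth:
        process(n)
        if 16 > size:
            break
    nodes = handle(depth)
    if 6 > nodes:
        raise ValueError(13)
    else:
        process(nodes)
    if 39 < 2 >= nodes:
        log(n)
        depth = depth + nodes[depth]
    size = depth[depth]
    n = nodes
    return n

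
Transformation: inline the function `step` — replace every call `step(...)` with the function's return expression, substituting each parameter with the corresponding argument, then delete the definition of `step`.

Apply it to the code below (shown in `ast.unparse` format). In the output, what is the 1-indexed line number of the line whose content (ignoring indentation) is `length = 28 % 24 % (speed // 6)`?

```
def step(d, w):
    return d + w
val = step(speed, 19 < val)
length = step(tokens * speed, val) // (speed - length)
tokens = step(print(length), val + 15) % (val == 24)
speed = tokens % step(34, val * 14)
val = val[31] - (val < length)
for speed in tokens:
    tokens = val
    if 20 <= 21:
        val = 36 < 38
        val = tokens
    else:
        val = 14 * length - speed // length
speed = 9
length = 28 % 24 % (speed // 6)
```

Transformed code:
val = speed + (19 < val)
length = (tokens * speed + val) // (speed - length)
tokens = (print(length) + (val + 15)) % (val == 24)
speed = tokens % (34 + val * 14)
val = val[31] - (val < length)
for speed in tokens:
    tokens = val
    if 20 <= 21:
        val = 36 < 38
        val = tokens
    else:
        val = 14 * length - speed // length
speed = 9
length = 28 % 24 % (speed // 6)

14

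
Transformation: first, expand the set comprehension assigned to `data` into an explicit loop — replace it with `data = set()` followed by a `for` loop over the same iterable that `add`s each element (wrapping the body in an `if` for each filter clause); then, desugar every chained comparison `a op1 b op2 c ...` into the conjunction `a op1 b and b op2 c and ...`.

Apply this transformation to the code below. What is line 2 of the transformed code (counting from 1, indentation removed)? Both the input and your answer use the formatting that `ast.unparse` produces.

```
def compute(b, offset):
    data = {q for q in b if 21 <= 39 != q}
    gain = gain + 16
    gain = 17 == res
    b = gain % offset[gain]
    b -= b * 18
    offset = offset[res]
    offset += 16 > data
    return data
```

data = set()

Transformed code:
def compute(b, offset):
    data = set()
    for q in b:
        if 21 <= 39 and 39 != q:
            data.add(q)
    gain = gain + 16
    gain = 17 == res
    b = gain % offset[gain]
    b -= b * 18
    offset = offset[res]
    offset += 16 > data
    return data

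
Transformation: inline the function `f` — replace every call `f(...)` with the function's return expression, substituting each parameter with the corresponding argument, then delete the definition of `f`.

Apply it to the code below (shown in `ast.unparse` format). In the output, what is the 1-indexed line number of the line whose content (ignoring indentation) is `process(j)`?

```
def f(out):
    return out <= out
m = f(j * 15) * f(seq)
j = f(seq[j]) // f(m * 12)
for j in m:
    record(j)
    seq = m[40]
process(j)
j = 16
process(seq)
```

Transformed code:
m = (j * 15 <= j * 15) * (seq <= seq)
j = (seq[j] <= seq[j]) // (m * 12 <= m * 12)
for j in m:
    record(j)
    seq = m[40]
process(j)
j = 16
process(seq)

6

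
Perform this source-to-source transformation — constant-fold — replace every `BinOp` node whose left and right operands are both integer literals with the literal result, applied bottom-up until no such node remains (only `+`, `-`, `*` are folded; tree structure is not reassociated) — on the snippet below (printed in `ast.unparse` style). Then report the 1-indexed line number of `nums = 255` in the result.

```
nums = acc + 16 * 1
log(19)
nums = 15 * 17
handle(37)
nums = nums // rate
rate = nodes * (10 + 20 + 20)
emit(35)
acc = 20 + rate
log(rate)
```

Transformed code:
nums = acc + 16
log(19)
nums = 255
handle(37)
nums = nums // rate
rate = nodes * 50
emit(35)
acc = 20 + rate
log(rate)

3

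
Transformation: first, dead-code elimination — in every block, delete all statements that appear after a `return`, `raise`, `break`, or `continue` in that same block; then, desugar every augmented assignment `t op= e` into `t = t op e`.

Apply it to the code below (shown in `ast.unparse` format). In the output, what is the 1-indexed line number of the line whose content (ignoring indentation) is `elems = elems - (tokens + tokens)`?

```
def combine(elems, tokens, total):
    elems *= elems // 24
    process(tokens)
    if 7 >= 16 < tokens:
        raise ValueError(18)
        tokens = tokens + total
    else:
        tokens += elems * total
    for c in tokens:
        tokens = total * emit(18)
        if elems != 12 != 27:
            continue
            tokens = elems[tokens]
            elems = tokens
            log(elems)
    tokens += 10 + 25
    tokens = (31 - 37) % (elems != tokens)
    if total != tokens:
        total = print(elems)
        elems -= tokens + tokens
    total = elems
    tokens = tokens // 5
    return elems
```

Transformed code:
def combine(elems, tokens, total):
    elems = elems * (elems // 24)
    process(tokens)
    if 7 >= 16 < tokens:
        raise ValueError(18)
    else:
        tokens = tokens + elems * total
    for c in tokens:
        tokens = total * emit(18)
        if elems != 12 != 27:
            continue
    tokens = tokens + (10 + 25)
    tokens = (31 - 37) % (elems != tokens)
    if total != tokens:
        total = print(elems)
        elems = elems - (tokens + tokens)
    total = elems
    tokens = tokens // 5
    return elems

16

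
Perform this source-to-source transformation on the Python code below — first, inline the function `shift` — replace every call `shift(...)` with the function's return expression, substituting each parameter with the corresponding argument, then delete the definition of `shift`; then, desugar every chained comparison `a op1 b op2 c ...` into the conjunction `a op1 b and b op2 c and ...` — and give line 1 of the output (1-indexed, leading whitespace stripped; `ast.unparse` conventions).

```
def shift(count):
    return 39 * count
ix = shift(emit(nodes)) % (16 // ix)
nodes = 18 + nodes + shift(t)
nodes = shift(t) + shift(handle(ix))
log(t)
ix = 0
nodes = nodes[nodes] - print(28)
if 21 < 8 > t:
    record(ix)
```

ix = 39 * emit(nodes) % (16 // ix)

Transformed code:
ix = 39 * emit(nodes) % (16 // ix)
nodes = 18 + nodes + 39 * t
nodes = 39 * t + 39 * handle(ix)
log(t)
ix = 0
nodes = nodes[nodes] - print(28)
if 21 < 8 and 8 > t:
    record(ix)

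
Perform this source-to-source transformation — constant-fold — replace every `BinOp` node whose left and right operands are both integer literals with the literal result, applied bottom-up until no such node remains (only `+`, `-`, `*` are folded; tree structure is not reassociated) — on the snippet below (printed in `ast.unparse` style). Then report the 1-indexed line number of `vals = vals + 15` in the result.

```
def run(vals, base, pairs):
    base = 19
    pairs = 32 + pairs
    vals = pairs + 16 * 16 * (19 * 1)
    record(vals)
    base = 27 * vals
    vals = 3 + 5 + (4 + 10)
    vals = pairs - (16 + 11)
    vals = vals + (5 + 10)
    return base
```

9

Transformed code:
def run(vals, base, pairs):
    base = 19
    pairs = 32 + pairs
    vals = pairs + 4864
    record(vals)
    base = 27 * vals
    vals = 22
    vals = pairs - 27
    vals = vals + 15
    return base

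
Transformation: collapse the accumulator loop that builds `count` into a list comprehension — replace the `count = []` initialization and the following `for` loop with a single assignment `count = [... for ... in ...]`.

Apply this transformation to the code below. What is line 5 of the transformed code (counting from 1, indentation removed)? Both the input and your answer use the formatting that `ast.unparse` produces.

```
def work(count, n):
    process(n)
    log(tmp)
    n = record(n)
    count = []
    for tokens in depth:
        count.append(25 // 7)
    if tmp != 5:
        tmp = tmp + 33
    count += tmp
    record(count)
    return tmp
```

Transformed code:
def work(count, n):
    process(n)
    log(tmp)
    n = record(n)
    count = [25 // 7 for tokens in depth]
    if tmp != 5:
        tmp = tmp + 33
    count += tmp
    record(count)
    return tmp

count = [25 // 7 for tokens in depth]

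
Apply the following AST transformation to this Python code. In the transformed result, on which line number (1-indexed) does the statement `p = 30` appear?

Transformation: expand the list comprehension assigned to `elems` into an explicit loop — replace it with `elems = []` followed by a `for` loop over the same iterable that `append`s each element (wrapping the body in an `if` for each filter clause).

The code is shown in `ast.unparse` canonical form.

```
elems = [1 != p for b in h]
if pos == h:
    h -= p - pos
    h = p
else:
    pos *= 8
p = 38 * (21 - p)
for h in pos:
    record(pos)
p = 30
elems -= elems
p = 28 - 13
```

Transformed code:
elems = []
for b in h:
    elems.append(1 != p)
if pos == h:
    h -= p - pos
    h = p
else:
    pos *= 8
p = 38 * (21 - p)
for h in pos:
    record(pos)
p = 30
elems -= elems
p = 28 - 13

12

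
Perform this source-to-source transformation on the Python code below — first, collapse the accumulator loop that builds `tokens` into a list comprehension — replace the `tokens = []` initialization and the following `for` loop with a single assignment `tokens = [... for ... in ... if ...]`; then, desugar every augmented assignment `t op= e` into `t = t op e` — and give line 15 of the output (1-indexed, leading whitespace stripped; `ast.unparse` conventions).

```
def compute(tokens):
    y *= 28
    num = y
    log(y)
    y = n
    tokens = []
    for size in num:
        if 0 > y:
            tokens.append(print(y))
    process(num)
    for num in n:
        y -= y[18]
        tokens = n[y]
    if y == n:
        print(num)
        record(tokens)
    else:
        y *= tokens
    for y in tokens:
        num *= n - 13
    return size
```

Transformed code:
def compute(tokens):
    y = y * 28
    num = y
    log(y)
    y = n
    tokens = [print(y) for size in num if 0 > y]
    process(num)
    for num in n:
        y = y - y[18]
        tokens = n[y]
    if y == n:
        print(num)
        record(tokens)
    else:
        y = y * tokens
    for y in tokens:
        num = num * (n - 13)
    return size

y = y * tokens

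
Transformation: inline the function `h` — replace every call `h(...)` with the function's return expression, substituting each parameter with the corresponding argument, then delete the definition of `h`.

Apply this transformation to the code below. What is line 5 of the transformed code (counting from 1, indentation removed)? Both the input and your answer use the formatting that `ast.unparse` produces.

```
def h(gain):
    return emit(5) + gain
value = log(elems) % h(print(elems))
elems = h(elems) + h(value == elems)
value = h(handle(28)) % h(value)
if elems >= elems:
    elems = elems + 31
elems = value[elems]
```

Transformed code:
value = log(elems) % (emit(5) + print(elems))
elems = emit(5) + elems + (emit(5) + (value == elems))
value = (emit(5) + handle(28)) % (emit(5) + value)
if elems >= elems:
    elems = elems + 31
elems = value[elems]

elems = elems + 31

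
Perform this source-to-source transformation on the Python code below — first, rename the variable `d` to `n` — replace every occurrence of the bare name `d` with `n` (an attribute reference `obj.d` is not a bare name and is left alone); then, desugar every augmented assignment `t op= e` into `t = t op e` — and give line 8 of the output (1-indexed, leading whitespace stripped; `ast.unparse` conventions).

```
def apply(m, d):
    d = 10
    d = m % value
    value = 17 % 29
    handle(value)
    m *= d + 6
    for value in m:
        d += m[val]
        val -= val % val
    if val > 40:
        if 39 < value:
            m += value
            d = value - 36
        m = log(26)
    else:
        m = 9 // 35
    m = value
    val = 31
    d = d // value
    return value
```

Transformed code:
def apply(m, n):
    n = 10
    n = m % value
    value = 17 % 29
    handle(value)
    m = m * (n + 6)
    for value in m:
        n = n + m[val]
        val = val - val % val
    if val > 40:
        if 39 < value:
            m = m + value
            n = value - 36
        m = log(26)
    else:
        m = 9 // 35
    m = value
    val = 31
    n = n // value
    return value

n = n + m[val]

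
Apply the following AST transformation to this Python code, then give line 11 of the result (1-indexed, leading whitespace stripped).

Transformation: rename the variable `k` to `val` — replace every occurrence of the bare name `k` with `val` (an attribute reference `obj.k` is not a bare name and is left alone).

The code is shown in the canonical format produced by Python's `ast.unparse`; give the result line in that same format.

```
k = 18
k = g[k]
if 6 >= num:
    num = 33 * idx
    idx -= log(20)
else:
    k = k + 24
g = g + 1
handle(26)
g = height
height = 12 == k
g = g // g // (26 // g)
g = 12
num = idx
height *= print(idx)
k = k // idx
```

height = 12 == val

Transformed code:
val = 18
val = g[val]
if 6 >= num:
    num = 33 * idx
    idx -= log(20)
else:
    val = val + 24
g = g + 1
handle(26)
g = height
height = 12 == val
g = g // g // (26 // g)
g = 12
num = idx
height *= print(idx)
val = val // idx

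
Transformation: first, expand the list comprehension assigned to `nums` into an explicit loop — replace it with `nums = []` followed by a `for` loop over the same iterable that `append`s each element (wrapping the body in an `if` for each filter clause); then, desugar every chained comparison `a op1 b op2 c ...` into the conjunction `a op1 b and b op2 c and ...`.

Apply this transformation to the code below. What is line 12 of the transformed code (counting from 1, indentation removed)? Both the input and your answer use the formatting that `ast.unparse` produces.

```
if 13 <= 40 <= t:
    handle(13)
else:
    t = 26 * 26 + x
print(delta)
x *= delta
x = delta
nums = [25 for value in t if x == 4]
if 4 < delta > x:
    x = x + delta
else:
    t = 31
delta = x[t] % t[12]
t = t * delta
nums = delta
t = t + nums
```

Transformed code:
if 13 <= 40 and 40 <= t:
    handle(13)
else:
    t = 26 * 26 + x
print(delta)
x *= delta
x = delta
nums = []
for value in t:
    if x == 4:
        nums.append(25)
if 4 < delta and delta > x:
    x = x + delta
else:
    t = 31
delta = x[t] % t[12]
t = t * delta
nums = delta
t = t + nums

if 4 < delta and delta > x:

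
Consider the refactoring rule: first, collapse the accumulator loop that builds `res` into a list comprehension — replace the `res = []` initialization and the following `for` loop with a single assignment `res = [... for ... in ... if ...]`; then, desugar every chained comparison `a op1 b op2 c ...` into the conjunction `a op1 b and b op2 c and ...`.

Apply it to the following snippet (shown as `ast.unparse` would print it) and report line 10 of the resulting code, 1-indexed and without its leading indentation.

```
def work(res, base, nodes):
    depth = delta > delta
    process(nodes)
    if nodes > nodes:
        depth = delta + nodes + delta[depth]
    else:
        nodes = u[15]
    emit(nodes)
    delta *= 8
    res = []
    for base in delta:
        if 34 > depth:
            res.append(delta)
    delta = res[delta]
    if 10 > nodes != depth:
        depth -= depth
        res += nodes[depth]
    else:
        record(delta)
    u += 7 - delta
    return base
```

res = [delta for base in delta if 34 > depth]

Transformed code:
def work(res, base, nodes):
    depth = delta > delta
    process(nodes)
    if nodes > nodes:
        depth = delta + nodes + delta[depth]
    else:
        nodes = u[15]
    emit(nodes)
    delta *= 8
    res = [delta for base in delta if 34 > depth]
    delta = res[delta]
    if 10 > nodes and nodes != depth:
        depth -= depth
        res += nodes[depth]
    else:
        record(delta)
    u += 7 - delta
    return base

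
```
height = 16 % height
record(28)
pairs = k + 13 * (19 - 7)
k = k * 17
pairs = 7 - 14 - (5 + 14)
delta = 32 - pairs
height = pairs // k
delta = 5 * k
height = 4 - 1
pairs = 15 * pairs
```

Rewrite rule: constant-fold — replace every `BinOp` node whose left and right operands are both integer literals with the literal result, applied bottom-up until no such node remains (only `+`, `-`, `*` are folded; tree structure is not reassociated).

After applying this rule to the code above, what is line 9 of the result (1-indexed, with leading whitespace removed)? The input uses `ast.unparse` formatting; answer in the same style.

height = 3

Transformed code:
height = 16 % height
record(28)
pairs = k + 156
k = k * 17
pairs = -26
delta = 32 - pairs
height = pairs // k
delta = 5 * k
height = 3
pairs = 15 * pairs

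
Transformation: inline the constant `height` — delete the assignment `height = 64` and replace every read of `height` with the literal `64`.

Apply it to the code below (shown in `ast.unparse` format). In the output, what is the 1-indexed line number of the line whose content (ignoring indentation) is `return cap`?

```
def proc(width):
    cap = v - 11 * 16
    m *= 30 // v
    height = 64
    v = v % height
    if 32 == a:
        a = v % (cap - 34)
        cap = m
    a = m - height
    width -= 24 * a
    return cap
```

Transformed code:
def proc(width):
    cap = v - 11 * 16
    m *= 30 // v
    v = v % 64
    if 32 == a:
        a = v % (cap - 34)
        cap = m
    a = m - 64
    width -= 24 * a
    return cap

10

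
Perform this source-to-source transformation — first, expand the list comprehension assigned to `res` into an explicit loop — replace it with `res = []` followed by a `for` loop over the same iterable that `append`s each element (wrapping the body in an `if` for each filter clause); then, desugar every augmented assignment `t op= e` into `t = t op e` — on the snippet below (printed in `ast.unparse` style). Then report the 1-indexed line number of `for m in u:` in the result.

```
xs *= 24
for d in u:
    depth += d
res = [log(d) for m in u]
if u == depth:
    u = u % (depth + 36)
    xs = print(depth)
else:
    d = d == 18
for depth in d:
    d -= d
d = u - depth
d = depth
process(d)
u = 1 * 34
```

Transformed code:
xs = xs * 24
for d in u:
    depth = depth + d
res = []
for m in u:
    res.append(log(d))
if u == depth:
    u = u % (depth + 36)
    xs = print(depth)
else:
    d = d == 18
for depth in d:
    d = d - d
d = u - depth
d = depth
process(d)
u = 1 * 34

5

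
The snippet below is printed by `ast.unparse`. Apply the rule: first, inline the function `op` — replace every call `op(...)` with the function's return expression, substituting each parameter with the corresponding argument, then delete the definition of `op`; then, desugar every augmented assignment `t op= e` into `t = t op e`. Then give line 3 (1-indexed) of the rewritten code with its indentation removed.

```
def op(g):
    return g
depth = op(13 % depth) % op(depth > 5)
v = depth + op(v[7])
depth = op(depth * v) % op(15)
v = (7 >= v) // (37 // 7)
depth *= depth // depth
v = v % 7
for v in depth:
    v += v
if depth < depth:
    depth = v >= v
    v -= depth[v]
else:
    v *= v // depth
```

Transformed code:
depth = 13 % depth % (depth > 5)
v = depth + v[7]
depth = depth * v % 15
v = (7 >= v) // (37 // 7)
depth = depth * (depth // depth)
v = v % 7
for v in depth:
    v = v + v
if depth < depth:
    depth = v >= v
    v = v - depth[v]
else:
    v = v * (v // depth)

depth = depth * v % 15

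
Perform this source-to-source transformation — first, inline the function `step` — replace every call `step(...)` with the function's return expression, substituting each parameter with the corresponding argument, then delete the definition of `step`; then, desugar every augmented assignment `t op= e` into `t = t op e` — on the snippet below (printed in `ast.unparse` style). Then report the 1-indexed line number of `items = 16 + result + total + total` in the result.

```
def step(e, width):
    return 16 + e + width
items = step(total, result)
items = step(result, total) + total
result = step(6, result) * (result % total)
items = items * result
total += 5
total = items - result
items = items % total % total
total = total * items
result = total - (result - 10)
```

2

Transformed code:
items = 16 + total + result
items = 16 + result + total + total
result = (16 + 6 + result) * (result % total)
items = items * result
total = total + 5
total = items - result
items = items % total % total
total = total * items
result = total - (result - 10)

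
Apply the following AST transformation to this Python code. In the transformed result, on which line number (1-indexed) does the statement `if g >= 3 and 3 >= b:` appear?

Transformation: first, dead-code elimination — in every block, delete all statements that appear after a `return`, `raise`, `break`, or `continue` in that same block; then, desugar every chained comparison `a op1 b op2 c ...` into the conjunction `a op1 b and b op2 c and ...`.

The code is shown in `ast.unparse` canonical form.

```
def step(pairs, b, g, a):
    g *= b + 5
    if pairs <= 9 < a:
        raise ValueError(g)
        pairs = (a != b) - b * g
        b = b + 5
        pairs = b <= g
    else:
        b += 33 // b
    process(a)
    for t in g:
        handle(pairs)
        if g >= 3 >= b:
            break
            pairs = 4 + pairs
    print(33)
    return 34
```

10

Transformed code:
def step(pairs, b, g, a):
    g *= b + 5
    if pairs <= 9 and 9 < a:
        raise ValueError(g)
    else:
        b += 33 // b
    process(a)
    for t in g:
        handle(pairs)
        if g >= 3 and 3 >= b:
            break
    print(33)
    return 34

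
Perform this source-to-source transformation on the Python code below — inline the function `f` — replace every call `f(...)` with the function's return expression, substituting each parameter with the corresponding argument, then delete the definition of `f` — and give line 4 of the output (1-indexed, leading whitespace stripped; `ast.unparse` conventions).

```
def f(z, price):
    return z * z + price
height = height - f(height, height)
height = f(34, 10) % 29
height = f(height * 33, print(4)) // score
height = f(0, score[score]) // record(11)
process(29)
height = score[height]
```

Transformed code:
height = height - (height * height + height)
height = (34 * 34 + 10) % 29
height = (height * 33 * (height * 33) + print(4)) // score
height = (0 * 0 + score[score]) // record(11)
process(29)
height = score[height]

height = (0 * 0 + score[score]) // record(11)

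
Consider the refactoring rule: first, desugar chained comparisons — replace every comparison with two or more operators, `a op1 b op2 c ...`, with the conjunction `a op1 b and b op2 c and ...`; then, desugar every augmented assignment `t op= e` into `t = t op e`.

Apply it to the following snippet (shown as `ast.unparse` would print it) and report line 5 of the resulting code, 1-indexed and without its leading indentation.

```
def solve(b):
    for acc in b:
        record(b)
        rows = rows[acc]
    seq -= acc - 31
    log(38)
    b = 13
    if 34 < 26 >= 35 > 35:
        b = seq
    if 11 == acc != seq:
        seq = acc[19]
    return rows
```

seq = seq - (acc - 31)

Transformed code:
def solve(b):
    for acc in b:
        record(b)
        rows = rows[acc]
    seq = seq - (acc - 31)
    log(38)
    b = 13
    if 34 < 26 and 26 >= 35 and (35 > 35):
        b = seq
    if 11 == acc and acc != seq:
        seq = acc[19]
    return rows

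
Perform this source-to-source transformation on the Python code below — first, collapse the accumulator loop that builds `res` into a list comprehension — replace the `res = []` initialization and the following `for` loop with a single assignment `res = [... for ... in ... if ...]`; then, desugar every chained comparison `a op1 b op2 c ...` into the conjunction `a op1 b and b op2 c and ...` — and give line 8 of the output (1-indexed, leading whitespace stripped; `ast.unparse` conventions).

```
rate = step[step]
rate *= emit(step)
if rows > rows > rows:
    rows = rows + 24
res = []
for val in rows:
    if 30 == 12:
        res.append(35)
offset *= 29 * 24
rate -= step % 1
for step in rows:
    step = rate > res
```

for step in rows:

Transformed code:
rate = step[step]
rate *= emit(step)
if rows > rows and rows > rows:
    rows = rows + 24
res = [35 for val in rows if 30 == 12]
offset *= 29 * 24
rate -= step % 1
for step in rows:
    step = rate > res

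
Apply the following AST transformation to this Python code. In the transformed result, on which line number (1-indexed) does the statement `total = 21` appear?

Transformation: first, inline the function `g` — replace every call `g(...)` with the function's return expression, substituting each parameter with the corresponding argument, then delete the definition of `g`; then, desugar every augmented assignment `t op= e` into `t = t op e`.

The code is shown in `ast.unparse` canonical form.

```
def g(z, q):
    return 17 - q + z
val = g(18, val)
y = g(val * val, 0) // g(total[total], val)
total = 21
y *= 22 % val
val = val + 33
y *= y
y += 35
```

3

Transformed code:
val = 17 - val + 18
y = (17 - 0 + val * val) // (17 - val + total[total])
total = 21
y = y * (22 % val)
val = val + 33
y = y * y
y = y + 35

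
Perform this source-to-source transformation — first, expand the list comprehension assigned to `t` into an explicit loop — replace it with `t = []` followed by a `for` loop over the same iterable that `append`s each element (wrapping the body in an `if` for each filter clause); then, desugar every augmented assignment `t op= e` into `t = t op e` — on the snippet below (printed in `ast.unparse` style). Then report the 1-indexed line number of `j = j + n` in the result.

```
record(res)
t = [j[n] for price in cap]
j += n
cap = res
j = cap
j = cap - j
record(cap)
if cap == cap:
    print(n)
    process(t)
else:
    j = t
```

5

Transformed code:
record(res)
t = []
for price in cap:
    t.append(j[n])
j = j + n
cap = res
j = cap
j = cap - j
record(cap)
if cap == cap:
    print(n)
    process(t)
else:
    j = t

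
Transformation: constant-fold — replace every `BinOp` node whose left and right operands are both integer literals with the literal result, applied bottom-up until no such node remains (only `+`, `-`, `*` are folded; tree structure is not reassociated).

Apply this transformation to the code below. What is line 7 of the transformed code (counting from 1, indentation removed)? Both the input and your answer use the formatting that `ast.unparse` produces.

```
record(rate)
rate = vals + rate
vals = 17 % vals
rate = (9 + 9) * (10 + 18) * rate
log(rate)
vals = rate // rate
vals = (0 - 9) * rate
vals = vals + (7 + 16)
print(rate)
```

vals = -9 * rate

Transformed code:
record(rate)
rate = vals + rate
vals = 17 % vals
rate = 504 * rate
log(rate)
vals = rate // rate
vals = -9 * rate
vals = vals + 23
print(rate)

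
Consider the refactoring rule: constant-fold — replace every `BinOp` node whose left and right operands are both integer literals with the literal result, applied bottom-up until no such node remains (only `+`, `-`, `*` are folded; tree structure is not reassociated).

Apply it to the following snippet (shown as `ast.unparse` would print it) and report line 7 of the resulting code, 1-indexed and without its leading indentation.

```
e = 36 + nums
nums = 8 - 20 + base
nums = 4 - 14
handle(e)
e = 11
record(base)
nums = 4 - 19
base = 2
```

nums = -15

Transformed code:
e = 36 + nums
nums = -12 + base
nums = -10
handle(e)
e = 11
record(base)
nums = -15
base = 2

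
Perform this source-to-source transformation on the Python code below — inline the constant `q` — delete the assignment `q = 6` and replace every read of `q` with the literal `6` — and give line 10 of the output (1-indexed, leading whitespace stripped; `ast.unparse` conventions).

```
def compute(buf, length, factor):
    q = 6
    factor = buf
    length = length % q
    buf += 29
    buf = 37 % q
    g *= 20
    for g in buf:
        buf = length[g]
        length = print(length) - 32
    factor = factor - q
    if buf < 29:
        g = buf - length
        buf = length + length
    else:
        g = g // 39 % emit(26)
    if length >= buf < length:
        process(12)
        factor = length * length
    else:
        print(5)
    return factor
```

factor = factor - 6

Transformed code:
def compute(buf, length, factor):
    factor = buf
    length = length % 6
    buf += 29
    buf = 37 % 6
    g *= 20
    for g in buf:
        buf = length[g]
        length = print(length) - 32
    factor = factor - 6
    if buf < 29:
        g = buf - length
        buf = length + length
    else:
        g = g // 39 % emit(26)
    if length >= buf < length:
        process(12)
        factor = length * length
    else:
        print(5)
    return factor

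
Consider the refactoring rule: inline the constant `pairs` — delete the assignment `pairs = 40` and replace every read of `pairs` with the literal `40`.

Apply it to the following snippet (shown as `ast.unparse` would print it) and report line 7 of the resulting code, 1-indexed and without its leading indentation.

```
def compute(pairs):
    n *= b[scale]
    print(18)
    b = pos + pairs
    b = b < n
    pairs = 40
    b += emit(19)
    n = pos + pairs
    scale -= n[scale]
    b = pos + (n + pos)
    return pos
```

n = pos + 40

Transformed code:
def compute(pairs):
    n *= b[scale]
    print(18)
    b = pos + 40
    b = b < n
    b += emit(19)
    n = pos + 40
    scale -= n[scale]
    b = pos + (n + pos)
    return pos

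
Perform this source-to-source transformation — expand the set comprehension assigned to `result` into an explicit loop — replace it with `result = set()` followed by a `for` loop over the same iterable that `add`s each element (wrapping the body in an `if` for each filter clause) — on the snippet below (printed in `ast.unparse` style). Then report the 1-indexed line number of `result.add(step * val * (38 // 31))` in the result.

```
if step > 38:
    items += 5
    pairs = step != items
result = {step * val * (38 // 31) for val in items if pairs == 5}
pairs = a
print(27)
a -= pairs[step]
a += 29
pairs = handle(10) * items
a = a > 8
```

7

Transformed code:
if step > 38:
    items += 5
    pairs = step != items
result = set()
for val in items:
    if pairs == 5:
        result.add(step * val * (38 // 31))
pairs = a
print(27)
a -= pairs[step]
a += 29
pairs = handle(10) * items
a = a > 8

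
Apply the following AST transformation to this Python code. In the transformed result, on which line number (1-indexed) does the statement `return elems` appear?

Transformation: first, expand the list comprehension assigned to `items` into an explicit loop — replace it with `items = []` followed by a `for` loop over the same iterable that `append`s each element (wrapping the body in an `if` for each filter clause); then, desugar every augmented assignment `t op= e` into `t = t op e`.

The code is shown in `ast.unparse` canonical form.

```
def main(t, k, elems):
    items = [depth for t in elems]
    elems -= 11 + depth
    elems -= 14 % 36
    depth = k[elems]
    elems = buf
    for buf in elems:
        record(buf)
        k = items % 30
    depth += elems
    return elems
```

13

Transformed code:
def main(t, k, elems):
    items = []
    for t in elems:
        items.append(depth)
    elems = elems - (11 + depth)
    elems = elems - 14 % 36
    depth = k[elems]
    elems = buf
    for buf in elems:
        record(buf)
        k = items % 30
    depth = depth + elems
    return elems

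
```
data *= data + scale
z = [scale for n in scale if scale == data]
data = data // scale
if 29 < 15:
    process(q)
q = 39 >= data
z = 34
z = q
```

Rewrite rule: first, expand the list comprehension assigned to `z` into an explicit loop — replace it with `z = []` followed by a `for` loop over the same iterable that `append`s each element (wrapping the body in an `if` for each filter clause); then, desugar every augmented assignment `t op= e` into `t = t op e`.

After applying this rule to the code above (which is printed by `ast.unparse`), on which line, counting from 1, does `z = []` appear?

2

Transformed code:
data = data * (data + scale)
z = []
for n in scale:
    if scale == data:
        z.append(scale)
data = data // scale
if 29 < 15:
    process(q)
q = 39 >= data
z = 34
z = q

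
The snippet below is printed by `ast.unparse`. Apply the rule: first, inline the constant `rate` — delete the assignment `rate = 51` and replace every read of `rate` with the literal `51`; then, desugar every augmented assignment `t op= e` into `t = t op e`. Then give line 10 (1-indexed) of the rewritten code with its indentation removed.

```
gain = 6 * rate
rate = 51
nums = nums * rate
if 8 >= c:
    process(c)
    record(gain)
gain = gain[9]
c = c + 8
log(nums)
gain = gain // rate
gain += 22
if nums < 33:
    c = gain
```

gain = gain + 22

Transformed code:
gain = 6 * 51
nums = nums * 51
if 8 >= c:
    process(c)
    record(gain)
gain = gain[9]
c = c + 8
log(nums)
gain = gain // 51
gain = gain + 22
if nums < 33:
    c = gain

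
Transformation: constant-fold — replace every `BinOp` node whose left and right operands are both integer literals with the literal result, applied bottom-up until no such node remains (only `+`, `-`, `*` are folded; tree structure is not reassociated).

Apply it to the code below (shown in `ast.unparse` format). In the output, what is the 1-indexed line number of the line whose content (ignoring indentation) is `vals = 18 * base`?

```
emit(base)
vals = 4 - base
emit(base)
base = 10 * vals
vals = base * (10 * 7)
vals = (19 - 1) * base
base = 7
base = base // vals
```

6

Transformed code:
emit(base)
vals = 4 - base
emit(base)
base = 10 * vals
vals = base * 70
vals = 18 * base
base = 7
base = base // vals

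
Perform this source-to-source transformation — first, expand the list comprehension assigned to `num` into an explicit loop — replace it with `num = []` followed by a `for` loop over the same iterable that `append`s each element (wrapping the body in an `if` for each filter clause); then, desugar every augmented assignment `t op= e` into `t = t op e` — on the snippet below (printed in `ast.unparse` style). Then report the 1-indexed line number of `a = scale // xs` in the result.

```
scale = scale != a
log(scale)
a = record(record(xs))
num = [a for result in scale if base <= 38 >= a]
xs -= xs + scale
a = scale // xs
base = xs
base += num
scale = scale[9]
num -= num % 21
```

9

Transformed code:
scale = scale != a
log(scale)
a = record(record(xs))
num = []
for result in scale:
    if base <= 38 >= a:
        num.append(a)
xs = xs - (xs + scale)
a = scale // xs
base = xs
base = base + num
scale = scale[9]
num = num - num % 21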